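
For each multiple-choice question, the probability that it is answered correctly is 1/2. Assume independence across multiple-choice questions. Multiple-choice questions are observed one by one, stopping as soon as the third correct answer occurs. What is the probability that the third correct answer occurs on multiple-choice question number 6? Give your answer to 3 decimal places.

Y = trial on which the third success occurs; negative binomial, r=3, p=0.50.
P(Y=6) = C(5,2) · p^3 · (1−p)^3
= 10 · 0.125 · 0.125 = 0.15625

0.156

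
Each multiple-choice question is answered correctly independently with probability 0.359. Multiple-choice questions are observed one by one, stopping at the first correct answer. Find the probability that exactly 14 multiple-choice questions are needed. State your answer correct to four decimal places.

Geometric (trials to first success), p = 0.359.
P(Y = 14) = (1−p)^13 · p = 0.0030843 · 0.359 = 0.001107

0.0011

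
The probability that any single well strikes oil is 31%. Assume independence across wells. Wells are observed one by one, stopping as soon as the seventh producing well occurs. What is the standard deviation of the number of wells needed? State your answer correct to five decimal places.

Y = total wells until the seventh success; negative binomial with r=7, p=0.31.
SD(Y) = √[r(1−p)/p²] = √(50.2601457) = 7.0894390

7.08944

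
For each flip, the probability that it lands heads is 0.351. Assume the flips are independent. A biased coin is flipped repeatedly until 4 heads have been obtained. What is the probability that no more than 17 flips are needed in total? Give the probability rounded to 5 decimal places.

Finishing within 17 flips ⇔ at least 4 successes in the first 17. With X ~ Binomial(17, 0.351), P(Y ≤ 17) = 1 − P(X ≤ 3).
  k=0: C(17,0)·0.351^0·0.649^17 = 0.0006429
  k=1: C(17,1)·0.351^1·0.649^16 = 0.0059111
  k=2: C(17,2)·0.351^2·0.649^15 = 0.0255755
  k=3: C(17,3)·0.351^3·0.649^14 = 0.0691602
1 − 0.1012897 = 0.8987103

0.89871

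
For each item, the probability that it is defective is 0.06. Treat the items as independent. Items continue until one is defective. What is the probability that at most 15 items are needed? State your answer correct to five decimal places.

Y = number of items to the first success; geometric, p = 0.06.
P(Y ≤ 15) = 1 − (1−p)^15 = 1 − 0.3952918 = 0.6047082

0.60471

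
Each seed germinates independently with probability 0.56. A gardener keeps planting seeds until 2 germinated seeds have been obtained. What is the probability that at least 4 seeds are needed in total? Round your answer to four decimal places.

0.4104

Needing more than 3 seeds ⇔ fewer than 2 successes in the first 3. With X ~ Binomial(3, 0.56), P(Y > 3) = P(X ≤ 1).
  k=0: C(3,0)·0.56^0·0.44^3 = 0.085184
  k=1: C(3,1)·0.56^1·0.44^2 = 0.325248
P(X ≤ 1) = 0.410432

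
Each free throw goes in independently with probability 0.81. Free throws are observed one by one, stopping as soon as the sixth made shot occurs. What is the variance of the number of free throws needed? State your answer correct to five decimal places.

1.73754

Y = total free throws until the sixth success; negative binomial with r=6, p=0.81.
Var(Y) = r(1−p)/p² = 6·0.19 / 0.81² = 1.7375400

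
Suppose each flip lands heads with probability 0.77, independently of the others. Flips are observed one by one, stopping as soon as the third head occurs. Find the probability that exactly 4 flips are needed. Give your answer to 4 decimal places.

0.3150

Y = trial on which the third success occurs; negative binomial, r=3, p=0.77.
P(Y=4) = C(3,2) · p^3 · (1−p)^1
= 3 · 0.45653 · 0.23 = 0.315008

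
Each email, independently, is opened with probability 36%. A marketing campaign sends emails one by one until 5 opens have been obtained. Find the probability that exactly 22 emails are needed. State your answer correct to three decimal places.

Y = trial on which the fifth success occurs; negative binomial, r=5, p=0.36.
P(Y=22) = C(21,4) · p^5 · (1−p)^17
= 5985 · 0.0060466 · 0.00050706 = 0.01835

0.018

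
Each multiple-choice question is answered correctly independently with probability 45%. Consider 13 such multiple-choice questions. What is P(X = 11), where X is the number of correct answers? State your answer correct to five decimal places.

X ~ Binomial(n=13, p=0.45).
P(X=11) = C(13,11) · p^11 · (1−p)^2
= 78 · 0.00015323 · 0.3025 = 0.0036154

0.00362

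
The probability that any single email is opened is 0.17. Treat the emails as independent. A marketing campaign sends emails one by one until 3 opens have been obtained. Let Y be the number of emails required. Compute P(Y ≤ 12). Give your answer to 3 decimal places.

0.334

Finishing within 12 emails ⇔ at least 3 successes in the first 12. With X ~ Binomial(12, 0.17), P(Y ≤ 12) = 1 − P(X ≤ 2).
  k=0: C(12,0)·0.17^0·0.83^12 = 0.10689
  k=1: C(12,1)·0.17^1·0.83^11 = 0.26272
  k=2: C(12,2)·0.17^2·0.83^10 = 0.29595
1 − 0.66556 = 0.33444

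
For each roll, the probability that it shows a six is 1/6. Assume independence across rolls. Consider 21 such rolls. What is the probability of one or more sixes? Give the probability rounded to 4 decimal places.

P(at least one) = 1 − P(none) = 1 − (1 − 0.166667)^21
= 1 − 0.021737 = 0.978263

0.9783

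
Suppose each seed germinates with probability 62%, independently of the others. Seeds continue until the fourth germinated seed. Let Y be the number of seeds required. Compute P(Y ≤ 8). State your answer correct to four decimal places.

Finishing within 8 seeds ⇔ at least 4 successes in the first 8. With X ~ Binomial(8, 0.62), P(Y ≤ 8) = 1 − P(X ≤ 3).
  k=0: C(8,0)·0.62^0·0.38^8 = 0.000435
  k=1: C(8,1)·0.62^1·0.38^7 = 0.005675
  k=2: C(8,2)·0.62^2·0.38^6 = 0.032407
  k=3: C(8,3)·0.62^3·0.38^5 = 0.105750
1 − 0.144267 = 0.855733

0.8557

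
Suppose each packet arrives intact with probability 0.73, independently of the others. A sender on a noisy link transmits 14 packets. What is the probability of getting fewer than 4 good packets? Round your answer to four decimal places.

X ~ Binomial(14, 0.73); P(X ≤ 3) = Σ C(14,k) p^k (1−p)^(14−k) over k:
  k=0: C(14,0)·0.73^0·0.27^14 = 0.000000
  k=1: C(14,1)·0.73^1·0.27^13 = 0.000000
  k=2: C(14,2)·0.73^2·0.27^12 = 0.000007
  k=3: C(14,3)·0.73^3·0.27^11 = 0.000079
Total = 0.000086

0.0001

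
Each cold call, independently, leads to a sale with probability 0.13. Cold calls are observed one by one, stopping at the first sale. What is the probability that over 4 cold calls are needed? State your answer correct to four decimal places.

0.5729

Y = number of cold calls to the first success; geometric, p = 0.13.
P(Y > 4) = P(first 4 all fail) = (1−p)^4 = 0.572898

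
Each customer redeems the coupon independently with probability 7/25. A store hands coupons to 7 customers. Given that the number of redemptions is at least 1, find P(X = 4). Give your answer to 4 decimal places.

0.0892

X ~ Binomial(7, 0.28). Want P(X=4 | X≥1) = P(X=4) / P(X≥1).
P(X=4) = C(7,4)·0.28^4·0.72^3 = 0.080297
P(X≥1) = 1 − 0.100306 = 0.899694
Ratio = 0.080297 / 0.899694 = 0.089249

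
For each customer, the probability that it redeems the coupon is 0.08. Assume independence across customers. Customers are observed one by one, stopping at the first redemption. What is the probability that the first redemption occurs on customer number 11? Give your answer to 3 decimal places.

0.035

Geometric (trials to first success), p = 0.08.
P(Y = 11) = (1−p)^10 · p = 0.43439 · 0.08 = 0.03475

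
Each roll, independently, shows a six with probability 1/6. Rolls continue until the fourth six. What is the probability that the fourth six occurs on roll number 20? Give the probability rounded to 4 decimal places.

Y = trial on which the fourth success occurs; negative binomial, r=4, p=0.166667.
P(Y=20) = C(19,3) · p^4 · (1−p)^16
= 969 · 0.0007716 · 0.054088 = 0.040441

0.0404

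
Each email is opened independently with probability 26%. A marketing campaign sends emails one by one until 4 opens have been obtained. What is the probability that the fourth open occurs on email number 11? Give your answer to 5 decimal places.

0.06663

Y = trial on which the fourth success occurs; negative binomial, r=4, p=0.26.
P(Y=11) = C(10,3) · p^4 · (1−p)^7
= 120 · 0.0045698 · 0.12151 = 0.0666341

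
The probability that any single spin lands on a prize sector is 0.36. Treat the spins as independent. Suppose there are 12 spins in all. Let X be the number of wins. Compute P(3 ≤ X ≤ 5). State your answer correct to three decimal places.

X ~ Binomial(12, 0.36); P(3 ≤ X ≤ 5) = Σ C(12,k) p^k (1−p)^(12−k) over k:
  k=3: C(12,3)·0.36^3·0.64^9 = 0.18491
  k=4: C(12,4)·0.36^4·0.64^8 = 0.23402
  k=5: C(12,5)·0.36^5·0.64^7 = 0.21062
Total = 0.62955

0.630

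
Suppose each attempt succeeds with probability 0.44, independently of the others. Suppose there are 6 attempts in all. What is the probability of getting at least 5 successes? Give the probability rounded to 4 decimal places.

X ~ Binomial(6, 0.44); P(X ≥ 5) = Σ C(6,k) p^k (1−p)^(6−k) over k:
  k=5: C(6,5)·0.44^5·0.56^1 = 0.055412
  k=6: C(6,6)·0.44^6·0.56^0 = 0.007256
Total = 0.062668

0.0627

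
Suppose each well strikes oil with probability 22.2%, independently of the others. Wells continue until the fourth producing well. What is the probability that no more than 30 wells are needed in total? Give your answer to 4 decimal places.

Finishing within 30 wells ⇔ at least 4 successes in the first 30. With X ~ Binomial(30, 0.222), P(Y ≤ 30) = 1 − P(X ≤ 3).
  k=0: C(30,0)·0.222^0·0.778^30 = 0.000536
  k=1: C(30,1)·0.222^1·0.778^29 = 0.004591
  k=2: C(30,2)·0.222^2·0.778^28 = 0.018994
  k=3: C(30,3)·0.222^3·0.778^27 = 0.050586
1 − 0.074708 = 0.925292

0.9253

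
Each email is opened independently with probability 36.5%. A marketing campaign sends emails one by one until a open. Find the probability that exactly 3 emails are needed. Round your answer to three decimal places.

Geometric (trials to first success), p = 0.365.
P(Y = 3) = (1−p)^2 · p = 0.40323 · 0.365 = 0.14718

0.147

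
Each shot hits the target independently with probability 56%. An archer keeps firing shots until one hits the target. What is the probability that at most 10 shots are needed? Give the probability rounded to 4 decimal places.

0.9997

Y = number of shots to the first success; geometric, p = 0.56.
P(Y ≤ 10) = 1 − (1−p)^10 = 1 − 0.000272 = 0.999728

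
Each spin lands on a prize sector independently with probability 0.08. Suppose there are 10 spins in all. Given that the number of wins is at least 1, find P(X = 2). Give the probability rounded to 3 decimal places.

0.261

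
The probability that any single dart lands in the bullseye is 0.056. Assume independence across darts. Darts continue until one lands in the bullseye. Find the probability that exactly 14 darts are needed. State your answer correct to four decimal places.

0.0265

Geometric (trials to first success), p = 0.056.
P(Y = 14) = (1−p)^13 · p = 0.47275 · 0.056 = 0.026474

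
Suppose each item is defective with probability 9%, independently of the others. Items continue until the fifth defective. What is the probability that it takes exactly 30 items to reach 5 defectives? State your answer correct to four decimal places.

0.0133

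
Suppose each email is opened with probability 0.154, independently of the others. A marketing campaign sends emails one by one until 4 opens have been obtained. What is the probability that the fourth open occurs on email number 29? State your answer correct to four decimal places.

Y = trial on which the fourth success occurs; negative binomial, r=4, p=0.154.
P(Y=29) = C(28,3) · p^4 · (1−p)^25
= 3276 · 0.00056245 · 0.015285 = 0.028163

0.0282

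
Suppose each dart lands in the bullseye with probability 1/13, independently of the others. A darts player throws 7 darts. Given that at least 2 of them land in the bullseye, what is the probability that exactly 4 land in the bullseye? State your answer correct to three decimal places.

0.010

X ~ Binomial(7, 0.076923). Want P(X=4 | X≥2) = P(X=4) / P(X≥2).
P(X=4) = C(7,4)·0.076923^4·0.923077^3 = 0.00096
P(X≥2) = 1 − 0.57104 − 0.33311 = 0.09586
Ratio = 0.00096 / 0.09586 = 0.01006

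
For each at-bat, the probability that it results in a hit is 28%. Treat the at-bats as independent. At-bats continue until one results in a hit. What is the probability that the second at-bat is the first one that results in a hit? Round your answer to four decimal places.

Geometric (trials to first success), p = 0.28.
P(Y = 2) = (1−p)^1 · p = 0.72 · 0.28 = 0.201600

0.2016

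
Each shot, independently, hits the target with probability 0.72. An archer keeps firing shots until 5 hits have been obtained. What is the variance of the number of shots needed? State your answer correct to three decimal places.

Y = total shots until the fifth success; negative binomial with r=5, p=0.72.
Var(Y) = r(1−p)/p² = 5·0.28 / 0.72² = 2.70062

2.701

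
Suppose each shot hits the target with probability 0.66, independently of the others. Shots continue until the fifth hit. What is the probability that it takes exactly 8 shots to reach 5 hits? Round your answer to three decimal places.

Y = trial on which the fifth success occurs; negative binomial, r=5, p=0.66.
P(Y=8) = C(7,4) · p^5 · (1−p)^3
= 35 · 0.12523 · 0.039304 = 0.17228

0.172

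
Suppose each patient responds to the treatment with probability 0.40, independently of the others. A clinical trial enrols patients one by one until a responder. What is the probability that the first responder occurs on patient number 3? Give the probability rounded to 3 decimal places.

0.144

Geometric (trials to first success), p = 0.40.
P(Y = 3) = (1−p)^2 · p = 0.36 · 0.40 = 0.14400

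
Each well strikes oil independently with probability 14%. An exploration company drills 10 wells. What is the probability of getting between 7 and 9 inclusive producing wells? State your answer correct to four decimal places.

X ~ Binomial(10, 0.14); P(7 ≤ X ≤ 9) = Σ C(10,k) p^k (1−p)^(10−k) over k:
  k=7: C(10,7)·0.14^7·0.86^3 = 0.000080
  k=8: C(10,8)·0.14^8·0.86^2 = 0.000005
  k=9: C(10,9)·0.14^9·0.86^1 = 0.000000
Total = 0.000086

0.0001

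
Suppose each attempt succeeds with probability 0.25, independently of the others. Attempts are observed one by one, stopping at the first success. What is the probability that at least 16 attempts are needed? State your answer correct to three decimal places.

0.013

Y = number of attempts to the first success; geometric, p = 0.25.
P(Y > 15) = P(first 15 all fail) = (1−p)^15 = 0.01336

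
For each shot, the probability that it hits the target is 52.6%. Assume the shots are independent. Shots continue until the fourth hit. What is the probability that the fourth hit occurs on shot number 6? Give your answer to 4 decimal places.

0.1720

Y = trial on which the fourth success occurs; negative binomial, r=4, p=0.526.
P(Y=6) = C(5,3) · p^4 · (1−p)^2
= 10 · 0.07655 · 0.22468 = 0.171989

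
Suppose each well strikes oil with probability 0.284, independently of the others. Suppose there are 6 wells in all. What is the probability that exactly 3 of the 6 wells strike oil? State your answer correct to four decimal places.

X ~ Binomial(n=6, p=0.284).
P(X=3) = C(6,3) · p^3 · (1−p)^3
= 20 · 0.022906 · 0.36706 = 0.168161

0.1682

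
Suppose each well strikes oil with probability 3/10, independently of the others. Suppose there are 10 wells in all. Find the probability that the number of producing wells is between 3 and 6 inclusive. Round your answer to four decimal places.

0.6066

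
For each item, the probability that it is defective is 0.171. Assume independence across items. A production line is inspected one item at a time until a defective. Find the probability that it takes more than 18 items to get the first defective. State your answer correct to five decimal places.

0.03420

Y = number of items to the first success; geometric, p = 0.171.
P(Y > 18) = P(first 18 all fail) = (1−p)^18 = 0.0341965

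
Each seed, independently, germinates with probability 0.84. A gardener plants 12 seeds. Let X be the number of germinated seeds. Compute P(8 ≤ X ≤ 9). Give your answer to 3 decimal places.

X ~ Binomial(12, 0.84); P(8 ≤ X ≤ 9) = Σ C(12,k) p^k (1−p)^(12−k) over k:
  k=8: C(12,8)·0.84^8·0.16^4 = 0.08041
  k=9: C(12,9)·0.84^9·0.16^3 = 0.18763
Total = 0.26804

0.268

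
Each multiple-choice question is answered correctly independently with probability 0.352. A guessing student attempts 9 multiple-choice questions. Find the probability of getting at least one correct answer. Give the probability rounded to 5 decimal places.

0.97985

P(at least one) = 1 − P(none) = 1 − (1 − 0.352)^9
= 1 − 0.0201454 = 0.9798546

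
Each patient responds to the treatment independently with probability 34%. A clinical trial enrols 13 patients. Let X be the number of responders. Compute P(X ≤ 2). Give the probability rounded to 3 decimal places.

0.128

X ~ Binomial(13, 0.34); P(X ≤ 2) = Σ C(13,k) p^k (1−p)^(13−k) over k:
  k=0: C(13,0)·0.34^0·0.66^13 = 0.00451
  k=1: C(13,1)·0.34^1·0.66^12 = 0.03020
  k=2: C(13,2)·0.34^2·0.66^11 = 0.09333
Total = 0.12804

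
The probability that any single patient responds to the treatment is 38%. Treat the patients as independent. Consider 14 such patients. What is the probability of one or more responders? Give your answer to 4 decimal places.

0.9988

P(at least one) = 1 − P(none) = 1 − (1 − 0.38)^14
= 1 − 0.001240 = 0.998760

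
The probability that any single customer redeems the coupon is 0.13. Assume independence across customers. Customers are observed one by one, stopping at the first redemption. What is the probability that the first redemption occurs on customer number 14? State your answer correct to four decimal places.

0.0213

Geometric (trials to first success), p = 0.13.
P(Y = 14) = (1−p)^13 · p = 0.16359 · 0.13 = 0.021266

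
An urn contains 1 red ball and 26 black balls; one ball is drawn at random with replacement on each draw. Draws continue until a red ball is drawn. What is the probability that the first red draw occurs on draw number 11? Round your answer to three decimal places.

Geometric (trials to first success), p = 0.037037.
P(Y = 11) = (1−p)^10 · p = 0.68564 · 0.037037 = 0.02539

0.025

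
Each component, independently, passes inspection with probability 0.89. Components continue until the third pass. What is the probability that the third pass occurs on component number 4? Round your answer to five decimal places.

0.23264

Y = trial on which the third success occurs; negative binomial, r=3, p=0.89.
P(Y=4) = C(3,2) · p^3 · (1−p)^1
= 3 · 0.70497 · 0.11 = 0.2326398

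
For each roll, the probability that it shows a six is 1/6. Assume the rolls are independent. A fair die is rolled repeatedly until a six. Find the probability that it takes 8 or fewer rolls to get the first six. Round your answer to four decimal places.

0.7674

Y = number of rolls to the first success; geometric, p = 0.166667.
P(Y ≤ 8) = 1 − (1−p)^8 = 1 − 0.232568 = 0.767432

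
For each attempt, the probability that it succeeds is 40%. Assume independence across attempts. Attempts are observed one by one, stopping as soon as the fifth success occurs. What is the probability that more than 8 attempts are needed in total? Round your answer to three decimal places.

Needing more than 8 attempts ⇔ fewer than 5 successes in the first 8. With X ~ Binomial(8, 0.40), P(Y > 8) = P(X ≤ 4).
  k=0: C(8,0)·0.40^0·0.60^8 = 0.01680
  k=1: C(8,1)·0.40^1·0.60^7 = 0.08958
  k=2: C(8,2)·0.40^2·0.60^6 = 0.20902
  k=3: C(8,3)·0.40^3·0.60^5 = 0.27869
  k=4: C(8,4)·0.40^4·0.60^4 = 0.23224
P(X ≤ 4) = 0.82633

0.826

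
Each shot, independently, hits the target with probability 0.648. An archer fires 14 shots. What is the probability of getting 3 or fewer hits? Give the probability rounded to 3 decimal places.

X ~ Binomial(14, 0.648); P(X ≤ 3) = Σ C(14,k) p^k (1−p)^(14−k) over k:
  k=0: C(14,0)·0.648^0·0.352^14 = 0.00000
  k=1: C(14,1)·0.648^1·0.352^13 = 0.00001
  k=2: C(14,2)·0.648^2·0.352^12 = 0.00014
  k=3: C(14,3)·0.648^3·0.352^11 = 0.00102
Total = 0.00117

0.001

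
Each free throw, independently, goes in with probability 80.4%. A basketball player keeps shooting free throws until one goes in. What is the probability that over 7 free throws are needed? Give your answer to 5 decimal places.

0.00001

Y = number of free throws to the first success; geometric, p = 0.804.
P(Y > 7) = P(first 7 all fail) = (1−p)^7 = 0.0000111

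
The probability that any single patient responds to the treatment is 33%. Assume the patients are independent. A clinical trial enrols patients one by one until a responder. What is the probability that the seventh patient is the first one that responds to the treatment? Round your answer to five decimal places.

Geometric (trials to first success), p = 0.33.
P(Y = 7) = (1−p)^6 · p = 0.090458 · 0.33 = 0.0298513

0.02985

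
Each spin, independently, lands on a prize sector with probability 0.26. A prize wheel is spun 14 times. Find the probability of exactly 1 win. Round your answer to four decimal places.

0.0726

X ~ Binomial(n=14, p=0.26).
P(X=1) = C(14,1) · p^1 · (1−p)^13
= 14 · 0.26 · 0.019953 = 0.072630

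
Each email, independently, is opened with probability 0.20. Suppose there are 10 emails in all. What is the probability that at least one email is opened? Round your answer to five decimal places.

P(at least one) = 1 − P(none) = 1 − (1 − 0.20)^10
= 1 − 0.1073742 = 0.8926258

0.89263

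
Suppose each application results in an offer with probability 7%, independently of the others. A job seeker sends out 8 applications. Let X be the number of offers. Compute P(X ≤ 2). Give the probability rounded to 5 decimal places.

0.98530

X ~ Binomial(8, 0.07); P(X ≤ 2) = Σ C(8,k) p^k (1−p)^(8−k) over k:
  k=0: C(8,0)·0.07^0·0.93^8 = 0.5595818
  k=1: C(8,1)·0.07^1·0.93^7 = 0.3369525
  k=2: C(8,2)·0.07^2·0.93^6 = 0.0887671
Total = 0.9853014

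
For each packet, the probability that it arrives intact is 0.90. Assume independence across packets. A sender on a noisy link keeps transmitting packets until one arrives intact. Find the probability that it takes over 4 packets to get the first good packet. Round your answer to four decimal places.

0.0001

Y = number of packets to the first success; geometric, p = 0.90.
P(Y > 4) = P(first 4 all fail) = (1−p)^4 = 0.000100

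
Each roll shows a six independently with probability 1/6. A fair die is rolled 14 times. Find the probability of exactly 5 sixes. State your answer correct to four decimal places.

X ~ Binomial(n=14, p=0.166667).
P(X=5) = C(14,5) · p^5 · (1−p)^9
= 2002 · 0.0001286 · 0.19381 = 0.049897

0.0499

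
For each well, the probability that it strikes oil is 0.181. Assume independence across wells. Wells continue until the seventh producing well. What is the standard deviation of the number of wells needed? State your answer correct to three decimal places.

Y = total wells until the seventh success; negative binomial with r=7, p=0.181.
SD(Y) = √[r(1−p)/p²] = √(174.99466) = 13.22855

13.229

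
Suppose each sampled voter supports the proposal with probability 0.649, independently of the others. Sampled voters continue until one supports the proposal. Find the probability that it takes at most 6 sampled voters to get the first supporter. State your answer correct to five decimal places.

0.99813

Y = number of sampled voters to the first success; geometric, p = 0.649.
P(Y ≤ 6) = 1 − (1−p)^6 = 1 − 0.0018700 = 0.9981300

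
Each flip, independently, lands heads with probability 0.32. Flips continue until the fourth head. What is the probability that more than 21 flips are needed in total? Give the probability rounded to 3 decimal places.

0.060

Needing more than 21 flips ⇔ fewer than 4 successes in the first 21. With X ~ Binomial(21, 0.32), P(Y > 21) = P(X ≤ 3).
  k=0: C(21,0)·0.32^0·0.68^21 = 0.00030
  k=1: C(21,1)·0.32^1·0.68^20 = 0.00300
  k=2: C(21,2)·0.32^2·0.68^19 = 0.01413
  k=3: C(21,3)·0.32^3·0.68^18 = 0.04212
P(X ≤ 3) = 0.05956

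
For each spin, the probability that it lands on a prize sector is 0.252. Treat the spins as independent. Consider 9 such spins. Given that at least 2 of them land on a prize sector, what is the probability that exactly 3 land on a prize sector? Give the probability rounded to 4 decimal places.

0.3342

X ~ Binomial(9, 0.252). Want P(X=3 | X≥2) = P(X=3) / P(X≥2).
P(X=3) = C(9,3)·0.252^3·0.748^6 = 0.235446
P(X≥2) = 1 − 0.073302 − 0.222257 = 0.704441
Ratio = 0.235446 / 0.704441 = 0.334230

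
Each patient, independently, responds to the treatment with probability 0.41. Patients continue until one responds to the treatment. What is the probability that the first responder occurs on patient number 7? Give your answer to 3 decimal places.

0.017

Geometric (trials to first success), p = 0.41.
P(Y = 7) = (1−p)^6 · p = 0.042181 · 0.41 = 0.01729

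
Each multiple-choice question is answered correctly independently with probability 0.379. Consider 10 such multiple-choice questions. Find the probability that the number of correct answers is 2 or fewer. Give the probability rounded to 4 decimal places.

0.2035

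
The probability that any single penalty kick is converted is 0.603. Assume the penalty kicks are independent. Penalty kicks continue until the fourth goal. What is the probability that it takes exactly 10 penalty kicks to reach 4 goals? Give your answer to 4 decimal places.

0.0435

Y = trial on which the fourth success occurs; negative binomial, r=4, p=0.603.
P(Y=10) = C(9,3) · p^4 · (1−p)^6
= 84 · 0.13221 · 0.0039151 = 0.043480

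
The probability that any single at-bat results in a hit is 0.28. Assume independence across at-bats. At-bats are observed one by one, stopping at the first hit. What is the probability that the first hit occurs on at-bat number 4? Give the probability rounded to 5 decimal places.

Geometric (trials to first success), p = 0.28.
P(Y = 4) = (1−p)^3 · p = 0.37325 · 0.28 = 0.1045094

0.10451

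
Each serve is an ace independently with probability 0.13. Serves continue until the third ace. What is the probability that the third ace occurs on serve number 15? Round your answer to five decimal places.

Y = trial on which the third success occurs; negative binomial, r=3, p=0.13.
P(Y=15) = C(14,2) · p^3 · (1−p)^12
= 91 · 0.002197 · 0.18803 = 0.0375926

0.03759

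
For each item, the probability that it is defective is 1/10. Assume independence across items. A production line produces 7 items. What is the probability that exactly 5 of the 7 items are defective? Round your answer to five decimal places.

X ~ Binomial(n=7, p=0.10).
P(X=5) = C(7,5) · p^5 · (1−p)^2
= 21 · 1e-05 · 0.81 = 0.0001701

0.00017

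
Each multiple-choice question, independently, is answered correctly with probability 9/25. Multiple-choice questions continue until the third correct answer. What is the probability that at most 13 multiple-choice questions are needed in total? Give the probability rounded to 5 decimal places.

Finishing within 13 multiple-choice questions ⇔ at least 3 successes in the first 13. With X ~ Binomial(13, 0.36), P(Y ≤ 13) = 1 − P(X ≤ 2).
  k=0: C(13,0)·0.36^0·0.64^13 = 0.0030223
  k=1: C(13,1)·0.36^1·0.64^12 = 0.0221007
  k=2: C(13,2)·0.36^2·0.64^11 = 0.0745898
1 − 0.0997128 = 0.9002872

0.90029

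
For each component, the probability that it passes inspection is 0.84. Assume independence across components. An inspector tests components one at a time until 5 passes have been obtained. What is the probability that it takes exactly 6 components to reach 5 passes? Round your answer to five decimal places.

0.33457

Y = trial on which the fifth success occurs; negative binomial, r=5, p=0.84.
P(Y=6) = C(5,4) · p^5 · (1−p)^1
= 5 · 0.41821 · 0.16 = 0.3345696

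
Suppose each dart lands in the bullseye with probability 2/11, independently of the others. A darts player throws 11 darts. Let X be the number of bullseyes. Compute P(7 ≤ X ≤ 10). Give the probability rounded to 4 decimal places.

0.0011

X ~ Binomial(11, 0.181818); P(7 ≤ X ≤ 10) = Σ C(11,k) p^k (1−p)^(11−k) over k:
  k=7: C(11,7)·0.181818^7·0.818182^4 = 0.000971
  k=8: C(11,8)·0.181818^8·0.818182^3 = 0.000108
  k=9: C(11,9)·0.181818^9·0.818182^2 = 0.000008
  k=10: C(11,10)·0.181818^10·0.818182^1 = 0.000000
Total = 0.001088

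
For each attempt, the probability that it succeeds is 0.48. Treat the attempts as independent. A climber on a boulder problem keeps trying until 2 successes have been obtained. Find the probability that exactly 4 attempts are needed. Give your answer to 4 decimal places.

0.1869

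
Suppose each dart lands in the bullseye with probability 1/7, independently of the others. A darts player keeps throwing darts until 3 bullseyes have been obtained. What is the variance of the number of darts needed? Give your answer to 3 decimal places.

Y = total darts until the third success; negative binomial with r=3, p=0.142857.
Var(Y) = r(1−p)/p² = 3·0.857143 / 0.142857² = 126.00000

126.000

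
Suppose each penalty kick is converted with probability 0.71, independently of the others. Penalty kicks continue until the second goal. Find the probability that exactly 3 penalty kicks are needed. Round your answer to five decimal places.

0.29238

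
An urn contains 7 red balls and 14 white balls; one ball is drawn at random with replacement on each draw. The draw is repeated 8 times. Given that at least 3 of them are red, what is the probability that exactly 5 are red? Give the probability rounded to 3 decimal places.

X ~ Binomial(8, 0.333333). Want P(X=5 | X≥3) = P(X=5) / P(X≥3).
P(X=5) = C(8,5)·0.333333^5·0.666667^3 = 0.06828
P(X≥3) = 1 − 0.03902 − 0.15607 − 0.27313 = 0.53178
Ratio = 0.06828 / 0.53178 = 0.12840

0.128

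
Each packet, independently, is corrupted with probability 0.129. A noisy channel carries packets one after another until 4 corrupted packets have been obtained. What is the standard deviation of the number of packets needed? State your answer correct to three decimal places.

Y = total packets until the fourth success; negative binomial with r=4, p=0.129.
SD(Y) = √[r(1−p)/p²] = √(209.36242) = 14.46936

14.469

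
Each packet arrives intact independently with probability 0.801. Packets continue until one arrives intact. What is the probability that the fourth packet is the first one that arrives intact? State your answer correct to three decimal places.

Geometric (trials to first success), p = 0.801.
P(Y = 4) = (1−p)^3 · p = 0.0078806 · 0.801 = 0.00631

0.006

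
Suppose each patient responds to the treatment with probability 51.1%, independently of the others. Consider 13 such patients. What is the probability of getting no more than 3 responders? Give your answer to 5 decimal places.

0.03895

X ~ Binomial(13, 0.511); P(X ≤ 3) = Σ C(13,k) p^k (1−p)^(13−k) over k:
  k=0: C(13,0)·0.511^0·0.489^13 = 0.0000914
  k=1: C(13,1)·0.511^1·0.489^12 = 0.0012419
  k=2: C(13,2)·0.511^2·0.489^11 = 0.0077863
  k=3: C(13,3)·0.511^3·0.489^10 = 0.0298344
Total = 0.0389540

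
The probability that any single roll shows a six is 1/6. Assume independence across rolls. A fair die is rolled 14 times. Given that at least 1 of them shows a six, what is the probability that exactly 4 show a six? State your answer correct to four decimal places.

X ~ Binomial(14, 0.166667). Want P(X=4 | X≥1) = P(X=4) / P(X≥1).
P(X=4) = C(14,4)·0.166667^4·0.833333^10 = 0.124743
P(X≥1) = 1 − 0.077887 = 0.922113
Ratio = 0.124743 / 0.922113 = 0.135280

0.1353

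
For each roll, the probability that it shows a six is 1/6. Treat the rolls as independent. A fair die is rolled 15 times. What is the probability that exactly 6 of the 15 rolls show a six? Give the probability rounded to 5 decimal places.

X ~ Binomial(n=15, p=0.166667).
P(X=6) = C(15,6) · p^6 · (1−p)^9
= 5005 · 2.1433e-05 · 0.19381 = 0.0207905

0.02079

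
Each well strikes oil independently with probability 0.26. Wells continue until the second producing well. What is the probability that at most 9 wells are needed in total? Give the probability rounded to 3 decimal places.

0.723

Finishing within 9 wells ⇔ at least 2 successes in the first 9. With X ~ Binomial(9, 0.26), P(Y ≤ 9) = 1 − P(X ≤ 1).
  k=0: C(9,0)·0.26^0·0.74^9 = 0.06654
  k=1: C(9,1)·0.26^1·0.74^8 = 0.21041
1 − 0.27695 = 0.72305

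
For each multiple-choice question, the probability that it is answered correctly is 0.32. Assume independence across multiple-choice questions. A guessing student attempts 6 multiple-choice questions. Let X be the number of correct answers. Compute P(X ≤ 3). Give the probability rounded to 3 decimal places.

0.913

X ~ Binomial(6, 0.32); P(X ≤ 3) = Σ C(6,k) p^k (1−p)^(6−k) over k:
  k=0: C(6,0)·0.32^0·0.68^6 = 0.09887
  k=1: C(6,1)·0.32^1·0.68^5 = 0.27916
  k=2: C(6,2)·0.32^2·0.68^4 = 0.32842
  k=3: C(6,3)·0.32^3·0.68^3 = 0.20607
Total = 0.91251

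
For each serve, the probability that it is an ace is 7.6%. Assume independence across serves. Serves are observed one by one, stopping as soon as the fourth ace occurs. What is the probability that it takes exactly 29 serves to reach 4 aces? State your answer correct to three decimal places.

Y = trial on which the fourth success occurs; negative binomial, r=4, p=0.076.
P(Y=29) = C(28,3) · p^4 · (1−p)^25
= 3276 · 3.3362e-05 · 0.13861 = 0.01515

0.015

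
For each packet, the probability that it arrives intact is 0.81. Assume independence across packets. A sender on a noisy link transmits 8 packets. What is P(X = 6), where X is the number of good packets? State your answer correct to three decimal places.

X ~ Binomial(n=8, p=0.81).
P(X=6) = C(8,6) · p^6 · (1−p)^2
= 28 · 0.28243 · 0.0361 = 0.28548

0.285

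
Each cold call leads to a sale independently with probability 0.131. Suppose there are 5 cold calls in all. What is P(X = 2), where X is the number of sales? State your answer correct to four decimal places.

0.1126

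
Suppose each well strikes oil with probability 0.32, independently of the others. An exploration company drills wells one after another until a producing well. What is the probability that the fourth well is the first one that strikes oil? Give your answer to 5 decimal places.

0.10062

Geometric (trials to first success), p = 0.32.
P(Y = 4) = (1−p)^3 · p = 0.31443 · 0.32 = 0.1006182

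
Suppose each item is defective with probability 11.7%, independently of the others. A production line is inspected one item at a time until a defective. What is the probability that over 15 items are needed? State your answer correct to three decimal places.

0.155

Y = number of items to the first success; geometric, p = 0.117.
P(Y > 15) = P(first 15 all fail) = (1−p)^15 = 0.15467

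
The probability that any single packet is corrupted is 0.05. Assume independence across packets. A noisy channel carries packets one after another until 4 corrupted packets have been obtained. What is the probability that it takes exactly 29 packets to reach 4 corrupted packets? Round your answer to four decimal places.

0.0057

Y = trial on which the fourth success occurs; negative binomial, r=4, p=0.05.
P(Y=29) = C(28,3) · p^4 · (1−p)^25
= 3276 · 6.25e-06 · 0.27739 = 0.005680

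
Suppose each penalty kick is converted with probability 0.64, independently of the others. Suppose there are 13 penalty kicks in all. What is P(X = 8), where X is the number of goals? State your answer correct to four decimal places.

0.2190

X ~ Binomial(n=13, p=0.64).
P(X=8) = C(13,8) · p^8 · (1−p)^5
= 1287 · 0.028147 · 0.0060466 = 0.219044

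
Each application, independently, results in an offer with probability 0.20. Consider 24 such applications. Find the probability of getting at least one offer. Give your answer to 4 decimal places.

0.9953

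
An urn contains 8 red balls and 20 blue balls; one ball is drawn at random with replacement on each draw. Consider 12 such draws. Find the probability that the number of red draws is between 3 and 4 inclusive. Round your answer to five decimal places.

X ~ Binomial(12, 0.285714); P(3 ≤ X ≤ 4) = Σ C(12,k) p^k (1−p)^(12−k) over k:
  k=3: C(12,3)·0.285714^3·0.714286^9 = 0.2483512
  k=4: C(12,4)·0.285714^4·0.714286^8 = 0.2235161
Total = 0.4718672

0.47187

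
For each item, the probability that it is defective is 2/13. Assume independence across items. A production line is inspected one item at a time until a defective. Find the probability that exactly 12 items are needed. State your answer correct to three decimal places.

0.024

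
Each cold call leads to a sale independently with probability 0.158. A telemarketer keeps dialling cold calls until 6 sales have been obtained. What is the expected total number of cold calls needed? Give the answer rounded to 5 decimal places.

37.97468

Y = total cold calls until the sixth success; negative binomial with r=6, p=0.158.
E[Y] = r / p = 6 / 0.158 = 37.9746835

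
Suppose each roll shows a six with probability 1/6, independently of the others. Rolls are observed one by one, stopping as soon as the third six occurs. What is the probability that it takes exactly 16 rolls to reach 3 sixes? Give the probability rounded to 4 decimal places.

Y = trial on which the third success occurs; negative binomial, r=3, p=0.166667.
P(Y=16) = C(15,2) · p^3 · (1−p)^13
= 105 · 0.0046296 · 0.093464 = 0.045434

0.0454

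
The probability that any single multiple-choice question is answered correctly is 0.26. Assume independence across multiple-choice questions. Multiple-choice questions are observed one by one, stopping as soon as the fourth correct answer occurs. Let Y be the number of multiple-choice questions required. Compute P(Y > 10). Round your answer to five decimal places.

Needing more than 10 multiple-choice questions ⇔ fewer than 4 successes in the first 10. With X ~ Binomial(10, 0.26), P(Y > 10) = P(X ≤ 3).
  k=0: C(10,0)·0.26^0·0.74^10 = 0.0492399
  k=1: C(10,1)·0.26^1·0.74^9 = 0.1730051
  k=2: C(10,2)·0.26^2·0.74^8 = 0.2735350
  k=3: C(10,3)·0.26^3·0.74^7 = 0.2562851
P(X ≤ 3) = 0.7520651

0.75207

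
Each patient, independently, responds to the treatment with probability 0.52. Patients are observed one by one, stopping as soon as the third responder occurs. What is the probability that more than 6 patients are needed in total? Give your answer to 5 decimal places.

Needing more than 6 patients ⇔ fewer than 3 successes in the first 6. With X ~ Binomial(6, 0.52), P(Y > 6) = P(X ≤ 2).
  k=0: C(6,0)·0.52^0·0.48^6 = 0.0122306
  k=1: C(6,1)·0.52^1·0.48^5 = 0.0794988
  k=2: C(6,2)·0.52^2·0.48^4 = 0.2153094
P(X ≤ 2) = 0.3070388

0.30704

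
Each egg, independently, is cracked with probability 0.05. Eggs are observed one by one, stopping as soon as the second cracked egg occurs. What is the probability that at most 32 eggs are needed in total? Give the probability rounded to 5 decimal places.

Finishing within 32 eggs ⇔ at least 2 successes in the first 32. With X ~ Binomial(32, 0.05), P(Y ≤ 32) = 1 − P(X ≤ 1).
  k=0: C(32,0)·0.05^0·0.95^32 = 0.1937115
  k=1: C(32,1)·0.05^1·0.95^31 = 0.3262509
1 − 0.5199624 = 0.4800376

0.48004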